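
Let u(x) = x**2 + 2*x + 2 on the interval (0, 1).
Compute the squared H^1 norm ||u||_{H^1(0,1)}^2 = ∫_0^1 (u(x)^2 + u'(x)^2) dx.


||u||_{H^1}^2 = 106/5

The H^1 norm (squared) on an interval (0, L) is
  ||u||_{H^1}^2 = ∫_0^L u(x)^2 dx + ∫_0^L u'(x)^2 dx.
Compute u'(x) = 2*x + 2.
Then u(x)^2 = x**4 + 4*x**3 + 8*x**2 + 8*x + 4 and u'(x)^2 = 4*x**2 + 8*x + 4.
Integrate each monomial from 0 to 1 using ∫_0^1 c·x^n dx = c·1^(n+1)/(n+1):
  ∫_0^1 u(x)^2 dx = ∫_0^1 (x^4 + 4*x^3 + 8*x^2 + 8*x + 4) dx. Term by term:
    ∫_0^1 x^4 dx = 1/5;  ∫_0^1 4*x^3 dx = 1;  ∫_0^1 8*x^2 dx = 8/3;
    ∫_0^1 8*x dx = 4;  ∫_0^1 4 dx = 4.
  Sum: 1/5 + 1 + 8/3 + 4 + 4 = 178/15.
  ∫_0^1 u'(x)^2 dx = ∫_0^1 (4*x^2 + 8*x + 4) dx. Term by term:
    ∫_0^1 4*x^2 dx = 4/3;  ∫_0^1 8*x dx = 4;  ∫_0^1 4 dx = 4.
  Sum: 4/3 + 4 + 4 = 28/3.
Adding: ||u||_{H^1}^2 = 178/15 + 28/3 = 106/5.


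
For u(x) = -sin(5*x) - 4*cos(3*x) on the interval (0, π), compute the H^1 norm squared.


||u||_{H^1(0,π)}^2 = 93*π

u'(x) = 12*sin(3*x) - 5*cos(5*x).
Expand u² and (u')² and integrate term by term on (0, π), using: for integers n ≥ 1, ∫_0^π sin²(nx) dx = ∫_0^π cos²(nx) dx = π/2; for n ≠ n', ∫_0^π sin(nx)sin(n'x) dx = ∫_0^π cos(nx)cos(n'x) dx = 0; and by product-to-sum, ∫_0^π sin(nx)cos(n'x) dx = ½∫_0^π [sin((n+n')x) + sin((n−n')x)] dx, which is 0 when n+n' is even and 2n/(n²−n'²) when n+n' is odd (it need not vanish on (0, π)).
  u² squared terms: (-1)²·∫sin(5x)² dx = 1·π/2 = π/2;  (-4)²·∫cos(3x)² dx = 16·π/2 = 8*π.
  u² cross terms: 2·(-1)·(-4)·∫sin(5x)·cos(3x) dx = 8·(0) = 0.
  So ∫_0^π u² dx = π/2 + 8*π + 0 = 17*π/2.
  (u')² squared terms: (-5)²·∫cos(5x)² dx = 25·π/2 = 25*π/2;  (12)²·∫sin(3x)² dx = 144·π/2 = 72*π.
  (u')² cross terms: 2·(-5)·(12)·∫cos(5x)·sin(3x) dx = -120·(0) = 0.
  So ∫_0^π (u')² dx = 25*π/2 + 72*π + 0 = 169*π/2.
||u||_{H^1}^2 = (17*π/2) + (169*π/2) = 93*π.


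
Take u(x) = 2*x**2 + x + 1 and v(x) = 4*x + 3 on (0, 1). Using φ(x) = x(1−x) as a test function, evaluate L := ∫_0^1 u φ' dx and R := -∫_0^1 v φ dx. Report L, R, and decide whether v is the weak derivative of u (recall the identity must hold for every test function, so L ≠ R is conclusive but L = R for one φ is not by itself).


LHS = -1/2, RHS = -5/6. No, v is not the weak derivative of u.

u(x) = 2*x**2 + x + 1, classical derivative u'(x) = 4*x + 1.
φ(x) = x(1−x), so φ'(x) = 1 - 2*x.
Note φ(0) = φ(1) = 0, so the boundary term u·φ vanishes.
LHS = ∫_0^1 u(x) φ'(x) dx = ∫_0^1 (-4*x^3 - x + 1) dx. Term by term:
  ∫_0^1 -4*x^3 dx = -1;  ∫_0^1 -x dx = -1/2;  ∫_0^1 1 dx = 1.
Sum: -1 − 1/2 + 1 = -1/2.
So LHS = -1/2.
∫_0^1 v(x) φ(x) dx = ∫_0^1 (-4*x^3 + x^2 + 3*x) dx. Term by term:
  ∫_0^1 -4*x^3 dx = -1;  ∫_0^1 x^2 dx = 1/3;  ∫_0^1 3*x dx = 3/2.
Sum: -1 + 1/3 + 3/2 = 5/6.
So RHS = -∫_0^1 v(x) φ(x) dx = -5/6.
LHS − RHS = 1/3 ≠ 0, so the identity fails.
(For a valid weak derivative the identity must hold for EVERY test function, in particular this one. The failure shows v is NOT the weak derivative of u.)
Correct weak derivative would be u'(x) = 4*x + 1.


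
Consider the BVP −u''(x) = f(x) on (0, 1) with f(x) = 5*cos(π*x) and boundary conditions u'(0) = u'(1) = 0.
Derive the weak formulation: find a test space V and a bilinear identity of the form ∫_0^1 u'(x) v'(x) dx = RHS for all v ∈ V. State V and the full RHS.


V = H^1(0, 1) (no boundary constraint on v; u is determined up to an additive constant); weak form: ∫_0^1 u'v' dx = ∫_0^1 (5*cos(π*x)) v dx for all v ∈ V.

Multiply both sides by a test function v and integrate from 0 to 1:
  ∫_0^1 −u''(x) v(x) dx = ∫_0^1 f(x) v(x) dx.
Integrate the LHS by parts once:
  ∫_0^1 −u'' v dx = −[u'(x) v(x)]_0^1 + ∫_0^1 u'(x) v'(x) dx.
Thus ∫_0^1 u'(x) v'(x) dx = ∫_0^1 f(x) v(x) dx + [u'(x) v(x)]_0^1.
Choose V so that boundary terms are either known or forced to vanish.
u has homogeneous Neumann: u'(0) = u'(1) = 0. So [u' v]_0^1 = 0·v(1) − 0·v(0) = 0 for any v; take V = H^1(0, 1).
Weak formulation: find u (satisfying any essential BC) such that ∫_0^1 u'(x) v'(x) dx = ∫_0^1 f v dx for all v ∈ V (homogeneous Neumann, so boundary terms vanish).
Substituting f(x) = 5*cos(π*x), the right-hand side is ∫_0^1 (5*cos(π*x)) v dx.
Compatibility check (pure Neumann): taking v ≡ 1 ∈ V gives 0 = ∫_0^1 f dx + (0) − (0), i.e. ∫_0^1 f dx must equal u'(0) − u'(1) = 0. Indeed ∫_0^1 (5*cos(π*x)) dx = 0, so the data are compatible. The solution is then unique only up to an additive constant (fix it e.g. by requiring ∫_0^1 u dx = 0).


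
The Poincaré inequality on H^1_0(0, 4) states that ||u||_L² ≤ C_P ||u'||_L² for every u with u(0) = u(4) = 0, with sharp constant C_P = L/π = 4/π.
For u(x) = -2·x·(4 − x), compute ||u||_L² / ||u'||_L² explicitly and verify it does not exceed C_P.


||u||_L² / ||u'||_L² = 2*sqrt(10)/5 < C_P = 4/π.

u(x) = -2·x·(4 − x), so u'(x) = 4*x - 8.
u(x) = -2·x·(4 − x) vanishes at x = 0 and x = 4, so u ∈ H^1_0(0, 4). Differentiate via the product rule and integrate the resulting polynomials term by term.
  ∫_0^4 u² dx = ∫_0^4 (4*x^4 - 32*x^3 + 64*x^2) dx. Term by term:
    ∫_0^4 4*x^4 dx = 4096/5;  ∫_0^4 -32*x^3 dx = -2048;  ∫_0^4 64*x^2 dx = 4096/3.
  Sum: 4096/5 − 2048 + 4096/3 = 2048/15.
  ∫_0^4 (u')² dx = ∫_0^4 (16*x^2 - 64*x + 64) dx. Term by term:
    ∫_0^4 16*x^2 dx = 1024/3;  ∫_0^4 -64*x dx = -512;  ∫_0^4 64 dx = 256.
  Sum: 1024/3 − 512 + 256 = 256/3.
∫_0^4 u² dx = 2048/15, so ||u||_L² = 32*sqrt(30)/15.
∫_0^4 (u')² dx = 256/3, so ||u'||_L² = 16*sqrt(3)/3.
Ratio ||u||_L² / ||u'||_L² = 2*sqrt(10)/5.
Sharp Poincaré constant on H^1_0(0, 4) is C_P = L/π = 4/π, achieved by sin(π/4·x).
A polynomial bump cannot attain the sharp Poincaré constant (only the first sine eigenfunction does), so the ratio is strictly less than C_P, consistent with ||u||_L² ≤ C_P ||u'||_L².


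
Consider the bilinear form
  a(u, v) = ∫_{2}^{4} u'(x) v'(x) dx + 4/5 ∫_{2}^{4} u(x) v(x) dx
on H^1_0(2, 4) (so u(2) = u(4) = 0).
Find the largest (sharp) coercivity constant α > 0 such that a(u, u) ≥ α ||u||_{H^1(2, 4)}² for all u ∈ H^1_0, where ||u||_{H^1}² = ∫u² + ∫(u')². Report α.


α = (16/5 + π^2)/(4 + π^2)

Coercivity of a(·,·) on H^1_0(2, 4) means a(u, u) ≥ α ||u||_{H^1}² for every u ∈ H^1_0.
The interval has length L = 2, and Poincaré/coercivity depend only on L. Here a(u, u) = ∫(u')² + (4/5)·∫u².
Here 0 < c = 4/5 < 1. The condition a(u,u) ≥ α||u||_{H^1}² reads (1−α)∫(u')² ≥ (α−c)∫u². Any admissible α is ≤ 1 (rapidly oscillating u have ∫u²/∫(u')² → 0), and α = 1 would force 0 ≥ (1−c)∫u², impossible since c < 1; so 1−α > 0. By the sharp Poincaré inequality on H^1_0 of an interval of length L, ∫(u')² ≥ (π/L)²∫u² with equality for the first sine mode sin(π(x−x₀)/L) (x₀ the left endpoint), so the inequality holds for all u iff (1−α)(π/L)² ≥ α − c, i.e. α ≤ ((π/L)² + c)/((π/L)² + 1) = (1 + c(L/π)²)/(1 + (L/π)²). With (π/L)² = π^2/4 and c = 4/5, the largest admissible constant is α = ((π/L)² + c)/((π/L)² + 1).
Simplifying, α = (16/5 + π^2)/(4 + π^2).


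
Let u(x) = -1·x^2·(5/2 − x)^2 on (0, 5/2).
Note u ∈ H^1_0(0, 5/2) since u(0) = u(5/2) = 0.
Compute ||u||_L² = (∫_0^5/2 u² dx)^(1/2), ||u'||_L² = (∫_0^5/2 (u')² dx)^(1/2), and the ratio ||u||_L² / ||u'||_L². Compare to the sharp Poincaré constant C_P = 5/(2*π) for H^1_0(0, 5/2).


||u||_L² / ||u'||_L² = 5*sqrt(3)/12 < C_P = 5/(2*π).

u(x) = -1·x^2·(5/2 − x)^2, so u'(x) = x*(-8*x^2 + 30*x - 25)/2.
u(x) = -1·x^2·(5/2 − x)^2 vanishes at x = 0 and x = 5/2, so u ∈ H^1_0(0, 5/2). Differentiate via the product rule and integrate the resulting polynomials term by term.
  ∫_0^5/2 u² dx = ∫_0^5/2 (x^8 - 10*x^7 + 75*x^6/2 - 125*x^5/2 + 625*x^4/16) dx. Term by term:
    ∫_0^5/2 x^8 dx = 1953125/4608;  ∫_0^5/2 -10*x^7 dx = -1953125/1024;  ∫_0^5/2 75*x^6/2 dx = 5859375/1792;
    ∫_0^5/2 -125*x^5/2 dx = -1953125/768;  ∫_0^5/2 625*x^4/16 dx = 390625/512.
  Sum: 1953125/4608 − 1953125/1024 + 5859375/1792 − 1953125/768 + 390625/512 = 390625/64512.
  ∫_0^5/2 (u')² dx = ∫_0^5/2 (16*x^6 - 120*x^5 + 325*x^4 - 375*x^3 + 625*x^2/4) dx. Term by term:
    ∫_0^5/2 16*x^6 dx = 78125/56;  ∫_0^5/2 -120*x^5 dx = -78125/16;  ∫_0^5/2 325*x^4 dx = 203125/32;
    ∫_0^5/2 -375*x^3 dx = -234375/64;  ∫_0^5/2 625*x^2/4 dx = 78125/96.
  Sum: 78125/56 − 78125/16 + 203125/32 − 234375/64 + 78125/96 = 15625/1344.
∫_0^5/2 u² dx = 390625/64512, so ||u||_L² = 625*sqrt(7)/672.
∫_0^5/2 (u')² dx = 15625/1344, so ||u'||_L² = 125*sqrt(21)/168.
Ratio ||u||_L² / ||u'||_L² = 5*sqrt(3)/12.
Sharp Poincaré constant on H^1_0(0, 5/2) is C_P = L/π = 5/(2*π), achieved by sin(2*π/5·x).
A polynomial bump cannot attain the sharp Poincaré constant (only the first sine eigenfunction does), so the ratio is strictly less than C_P, consistent with ||u||_L² ≤ C_P ||u'||_L².


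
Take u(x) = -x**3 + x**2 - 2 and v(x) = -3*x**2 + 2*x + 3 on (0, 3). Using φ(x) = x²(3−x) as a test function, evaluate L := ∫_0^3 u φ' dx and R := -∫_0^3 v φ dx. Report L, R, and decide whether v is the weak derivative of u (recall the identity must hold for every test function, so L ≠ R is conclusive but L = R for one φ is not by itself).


LHS = 243/5, RHS = 567/20. No, v is not the weak derivative of u.

u(x) = -x**3 + x**2 - 2, classical derivative u'(x) = -3*x**2 + 2*x.
φ(x) = x²(3−x), so φ'(x) = 3*x*(2 - x).
Note φ(0) = φ(3) = 0, so the boundary term u·φ vanishes.
LHS = ∫_0^3 u(x) φ'(x) dx = ∫_0^3 (3*x^5 - 9*x^4 + 6*x^3 + 6*x^2 - 12*x) dx. Term by term:
  ∫_0^3 3*x^5 dx = 729/2;  ∫_0^3 -9*x^4 dx = -2187/5;  ∫_0^3 6*x^3 dx = 243/2;
  ∫_0^3 6*x^2 dx = 54;  ∫_0^3 -12*x dx = -54.
Sum: 729/2 − 2187/5 + 243/2 + 54 − 54 = 243/5.
So LHS = 243/5.
∫_0^3 v(x) φ(x) dx = ∫_0^3 (3*x^5 - 11*x^4 + 3*x^3 + 9*x^2) dx. Term by term:
  ∫_0^3 3*x^5 dx = 729/2;  ∫_0^3 -11*x^4 dx = -2673/5;  ∫_0^3 3*x^3 dx = 243/4;
  ∫_0^3 9*x^2 dx = 81.
Sum: 729/2 − 2673/5 + 243/4 + 81 = -567/20.
So RHS = -∫_0^3 v(x) φ(x) dx = 567/20.
LHS − RHS = 81/4 ≠ 0, so the identity fails.
(For a valid weak derivative the identity must hold for EVERY test function, in particular this one. The failure shows v is NOT the weak derivative of u.)
Correct weak derivative would be u'(x) = -3*x**2 + 2*x.


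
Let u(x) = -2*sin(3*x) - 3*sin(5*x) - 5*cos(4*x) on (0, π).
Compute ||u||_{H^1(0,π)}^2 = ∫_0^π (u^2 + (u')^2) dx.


||u||_{H^1(0,π)}^2 = 5780/21 + 699*π/2

u'(x) = 20*sin(4*x) - 6*cos(3*x) - 15*cos(5*x).
Expand u² and (u')² and integrate term by term on (0, π), using: for integers n ≥ 1, ∫_0^π sin²(nx) dx = ∫_0^π cos²(nx) dx = π/2; for n ≠ n', ∫_0^π sin(nx)sin(n'x) dx = ∫_0^π cos(nx)cos(n'x) dx = 0; and by product-to-sum, ∫_0^π sin(nx)cos(n'x) dx = ½∫_0^π [sin((n+n')x) + sin((n−n')x)] dx, which is 0 when n+n' is even and 2n/(n²−n'²) when n+n' is odd (it need not vanish on (0, π)).
  u² squared terms: (-5)²·∫cos(4x)² dx = 25·π/2 = 25*π/2;  (-3)²·∫sin(5x)² dx = 9·π/2 = 9*π/2;  (-2)²·∫sin(3x)² dx = 4·π/2 = 2*π.
  u² cross terms: 2·(-5)·(-3)·∫cos(4x)·sin(5x) dx = 30·(10/9) = 100/3;  2·(-5)·(-2)·∫cos(4x)·sin(3x) dx = 20·(-6/7) = -120/7;  2·(-3)·(-2)·∫sin(5x)·sin(3x) dx = 12·(0) = 0.
  So ∫_0^π u² dx = 25*π/2 + 9*π/2 + 2*π + 100/3 − 120/7 + 0 = 340/21 + 19*π.
  (u')² squared terms: (-15)²·∫cos(5x)² dx = 225·π/2 = 225*π/2;  (-6)²·∫cos(3x)² dx = 36·π/2 = 18*π;  (20)²·∫sin(4x)² dx = 400·π/2 = 200*π.
  (u')² cross terms: 2·(-15)·(-6)·∫cos(5x)·cos(3x) dx = 180·(0) = 0;  2·(-15)·(20)·∫cos(5x)·sin(4x) dx = -600·(-8/9) = 1600/3;  2·(-6)·(20)·∫cos(3x)·sin(4x) dx = -240·(8/7) = -1920/7.
  So ∫_0^π (u')² dx = 225*π/2 + 18*π + 200*π + 0 + 1600/3 − 1920/7 = 5440/21 + 661*π/2.
||u||_{H^1}^2 = (340/21 + 19*π) + (5440/21 + 661*π/2) = 5780/21 + 699*π/2.


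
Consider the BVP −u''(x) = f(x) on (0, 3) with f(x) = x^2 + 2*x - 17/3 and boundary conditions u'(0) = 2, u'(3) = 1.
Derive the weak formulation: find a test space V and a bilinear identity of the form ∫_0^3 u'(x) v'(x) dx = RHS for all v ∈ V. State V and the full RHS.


V = H^1(0, 3) (v unrestricted at boundary; u is determined up to an additive constant); weak form: ∫_0^3 u'v' dx = ∫_0^3 (x^2 + 2*x - 17/3) v dx + v(3) − 2·v(0) for all v ∈ V.

Multiply both sides by a test function v and integrate from 0 to 3:
  ∫_0^3 −u''(x) v(x) dx = ∫_0^3 f(x) v(x) dx.
Integrate the LHS by parts once:
  ∫_0^3 −u'' v dx = −[u'(x) v(x)]_0^3 + ∫_0^3 u'(x) v'(x) dx.
Thus ∫_0^3 u'(x) v'(x) dx = ∫_0^3 f(x) v(x) dx + [u'(x) v(x)]_0^3.
Choose V so that boundary terms are either known or forced to vanish.
u has inhomogeneous Neumann u'(0) = 2, u'(3) = 1. [u' v]_0^3 = (1)·v(3) − (2)·v(0) = v(3) − 2·v(0). Take V = H^1(0, 3); boundary term becomes part of RHS.
Weak formulation: find u (satisfying any essential BC) such that ∫_0^3 u'(x) v'(x) dx = ∫_0^3 f v dx + v(3) − 2·v(0) for all v ∈ V (Neumann data are natural BCs: they enter the RHS as boundary terms).
Substituting f(x) = x^2 + 2*x - 17/3, the right-hand side is ∫_0^3 (x^2 + 2*x - 17/3) v dx + v(3) − 2·v(0).
Compatibility check (pure Neumann): taking v ≡ 1 ∈ V gives 0 = ∫_0^3 f dx + (1) − (2), i.e. ∫_0^3 f dx must equal u'(0) − u'(3) = 1. Indeed ∫_0^3 (x^2 + 2*x - 17/3) dx = 1, so the data are compatible. The solution is then unique only up to an additive constant (fix it e.g. by requiring ∫_0^3 u dx = 0).


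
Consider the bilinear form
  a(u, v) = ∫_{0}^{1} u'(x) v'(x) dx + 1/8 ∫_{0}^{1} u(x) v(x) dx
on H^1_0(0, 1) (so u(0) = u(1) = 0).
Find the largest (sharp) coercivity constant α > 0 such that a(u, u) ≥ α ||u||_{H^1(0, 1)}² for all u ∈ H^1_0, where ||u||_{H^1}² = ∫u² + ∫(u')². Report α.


α = (1/8 + π^2)/(1 + π^2)

Coercivity of a(·,·) on H^1_0(0, 1) means a(u, u) ≥ α ||u||_{H^1}² for every u ∈ H^1_0.
The interval has length L = 1, and Poincaré/coercivity depend only on L. Here a(u, u) = ∫(u')² + (1/8)·∫u².
Here 0 < c = 1/8 < 1. The condition a(u,u) ≥ α||u||_{H^1}² reads (1−α)∫(u')² ≥ (α−c)∫u². Any admissible α is ≤ 1 (rapidly oscillating u have ∫u²/∫(u')² → 0), and α = 1 would force 0 ≥ (1−c)∫u², impossible since c < 1; so 1−α > 0. By the sharp Poincaré inequality on H^1_0 of an interval of length L, ∫(u')² ≥ (π/L)²∫u² with equality for the first sine mode sin(π(x−x₀)/L) (x₀ the left endpoint), so the inequality holds for all u iff (1−α)(π/L)² ≥ α − c, i.e. α ≤ ((π/L)² + c)/((π/L)² + 1) = (1 + c(L/π)²)/(1 + (L/π)²). With (π/L)² = π^2 and c = 1/8, the largest admissible constant is α = ((π/L)² + c)/((π/L)² + 1).
Simplifying, α = (1/8 + π^2)/(1 + π^2).


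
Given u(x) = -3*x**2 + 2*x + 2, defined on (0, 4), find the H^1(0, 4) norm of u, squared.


||u||_{H^1}^2 = 23648/15

The H^1 norm (squared) on an interval (0, L) is
  ||u||_{H^1}^2 = ∫_0^L u(x)^2 dx + ∫_0^L u'(x)^2 dx.
Compute u'(x) = 2 - 6*x.
Then u(x)^2 = 9*x**4 - 12*x**3 - 8*x**2 + 8*x + 4 and u'(x)^2 = 36*x**2 - 24*x + 4.
Integrate each monomial from 0 to 4 using ∫_0^4 c·x^n dx = c·4^(n+1)/(n+1):
  ∫_0^4 u(x)^2 dx = ∫_0^4 (9*x^4 - 12*x^3 - 8*x^2 + 8*x + 4) dx. Term by term:
    ∫_0^4 9*x^4 dx = 9216/5;  ∫_0^4 -12*x^3 dx = -768;  ∫_0^4 -8*x^2 dx = -512/3;
    ∫_0^4 8*x dx = 64;  ∫_0^4 4 dx = 16.
  Sum: 9216/5 − 768 − 512/3 + 64 + 16 = 14768/15.
  ∫_0^4 u'(x)^2 dx = ∫_0^4 (36*x^2 - 24*x + 4) dx. Term by term:
    ∫_0^4 36*x^2 dx = 768;  ∫_0^4 -24*x dx = -192;  ∫_0^4 4 dx = 16.
  Sum: 768 − 192 + 16 = 592.
Adding: ||u||_{H^1}^2 = 14768/15 + 592 = 23648/15.


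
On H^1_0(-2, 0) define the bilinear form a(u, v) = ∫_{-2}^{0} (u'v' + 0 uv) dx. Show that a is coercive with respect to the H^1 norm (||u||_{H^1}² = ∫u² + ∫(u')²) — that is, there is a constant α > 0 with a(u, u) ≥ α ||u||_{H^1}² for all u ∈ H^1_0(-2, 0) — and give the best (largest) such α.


α = π^2/(4 + π^2)

Coercivity of a(·,·) on H^1_0(-2, 0) means a(u, u) ≥ α ||u||_{H^1}² for every u ∈ H^1_0.
The interval has length L = 2, and Poincaré/coercivity depend only on L. Here a(u, u) = ∫(u')² + (0)·∫u².
Here c = 0, so a(u,u) = ∫(u')² alone. The condition a(u,u) ≥ α||u||_{H^1}² reads (1−α)∫(u')² ≥ (α−c)∫u². Any admissible α is ≤ 1 (rapidly oscillating u have ∫u²/∫(u')² → 0), and α = 1 would force 0 ≥ (1−c)∫u², impossible since c < 1; so 1−α > 0. By the sharp Poincaré inequality on H^1_0 of an interval of length L, ∫(u')² ≥ (π/L)²∫u² with equality for the first sine mode sin(π(x−x₀)/L) (x₀ the left endpoint), so the inequality holds for all u iff (1−α)(π/L)² ≥ α − c, i.e. α ≤ ((π/L)² + c)/((π/L)² + 1) = (1 + c(L/π)²)/(1 + (L/π)²). (Direct route, valid since c ≤ 0: Poincaré gives c∫u² ≥ c(L/π)²∫(u')², so a(u,u) ≥ (1 + c(L/π)²)∫(u')², while ||u||_{H^1}² ≤ (1 + (L/π)²)∫(u')²; dividing yields the same α.) With (π/L)² = π^2/4 and c = 0, the largest admissible constant is α = ((π/L)² + c)/((π/L)² + 1).
Simplifying, α = π^2/(4 + π^2).


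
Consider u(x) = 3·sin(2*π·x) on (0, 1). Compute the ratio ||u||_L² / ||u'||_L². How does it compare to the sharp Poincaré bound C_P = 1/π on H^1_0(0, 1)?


||u||_L² / ||u'||_L² = 1/(2*π) < C_P = 1/π.

u(x) = 3·sin(2*π·x), so u'(x) = 6*π*cos(2*π*x).
Writing u(x) = A·sin(kπx/L) with A = 3 and k = 2, use ∫_0^L sin²(kπx/L) dx = L/2 and ∫_0^L cos²(kπx/L) dx = L/2.
u² = 9·sin²(2*π·x) and (u')² = 36*π^2·cos²(2*π·x), and each of sin², cos² integrates to L/2 = 1/2 over (0, 1).
∫_0^1 u² dx = 9/2, so ||u||_L² = 3*sqrt(2)/2.
∫_0^1 (u')² dx = 18*π^2, so ||u'||_L² = 3*sqrt(2)*π.
Ratio ||u||_L² / ||u'||_L² = 1/(2*π).
Sharp Poincaré constant on H^1_0(0, 1) is C_P = L/π = 1/π, achieved by sin(π·x).
This is the k = 2 harmonic; the ratio L/(kπ) is strictly less than C_P = L/π, consistent with the sharp inequality ||u||_L² ≤ C_P ||u'||_L².


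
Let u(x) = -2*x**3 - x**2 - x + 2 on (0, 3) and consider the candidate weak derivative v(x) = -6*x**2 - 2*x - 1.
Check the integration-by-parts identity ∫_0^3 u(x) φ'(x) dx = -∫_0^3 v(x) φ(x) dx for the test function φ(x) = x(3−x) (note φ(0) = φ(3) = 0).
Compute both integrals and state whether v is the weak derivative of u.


LHS = 909/10, RHS = 909/10. Yes, v = u' weakly.

u(x) = -2*x**3 - x**2 - x + 2, classical derivative u'(x) = -6*x**2 - 2*x - 1.
φ(x) = x(3−x), so φ'(x) = 3 - 2*x.
Note φ(0) = φ(3) = 0, so the boundary term u·φ vanishes.
LHS = ∫_0^3 u(x) φ'(x) dx = ∫_0^3 (4*x^4 - 4*x^3 - x^2 - 7*x + 6) dx. Term by term:
  ∫_0^3 4*x^4 dx = 972/5;  ∫_0^3 -4*x^3 dx = -81;  ∫_0^3 -x^2 dx = -9;
  ∫_0^3 -7*x dx = -63/2;  ∫_0^3 6 dx = 18.
Sum: 972/5 − 81 − 9 − 63/2 + 18 = 909/10.
So LHS = 909/10.
∫_0^3 v(x) φ(x) dx = ∫_0^3 (6*x^4 - 16*x^3 - 5*x^2 - 3*x) dx. Term by term:
  ∫_0^3 6*x^4 dx = 1458/5;  ∫_0^3 -16*x^3 dx = -324;  ∫_0^3 -5*x^2 dx = -45;
  ∫_0^3 -3*x dx = -27/2.
Sum: 1458/5 − 324 − 45 − 27/2 = -909/10.
So RHS = -∫_0^3 v(x) φ(x) dx = 909/10.
LHS = RHS, so the identity holds for this test φ.
Moreover u is smooth here and v(x) = u'(x) = -6*x**2 - 2*x - 1 pointwise, so the identity holds for every test function. Hence v is the weak derivative of u.


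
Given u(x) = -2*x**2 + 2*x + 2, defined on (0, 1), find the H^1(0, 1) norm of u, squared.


||u||_{H^1}^2 = 34/5

The H^1 norm (squared) on an interval (0, L) is
  ||u||_{H^1}^2 = ∫_0^L u(x)^2 dx + ∫_0^L u'(x)^2 dx.
Compute u'(x) = 2 - 4*x.
Then u(x)^2 = 4*x**4 - 8*x**3 - 4*x**2 + 8*x + 4 and u'(x)^2 = 16*x**2 - 16*x + 4.
Integrate each monomial from 0 to 1 using ∫_0^1 c·x^n dx = c·1^(n+1)/(n+1):
  ∫_0^1 u(x)^2 dx = ∫_0^1 (4*x^4 - 8*x^3 - 4*x^2 + 8*x + 4) dx. Term by term:
    ∫_0^1 4*x^4 dx = 4/5;  ∫_0^1 -8*x^3 dx = -2;  ∫_0^1 -4*x^2 dx = -4/3;
    ∫_0^1 8*x dx = 4;  ∫_0^1 4 dx = 4.
  Sum: 4/5 − 2 − 4/3 + 4 + 4 = 82/15.
  ∫_0^1 u'(x)^2 dx = ∫_0^1 (16*x^2 - 16*x + 4) dx. Term by term:
    ∫_0^1 16*x^2 dx = 16/3;  ∫_0^1 -16*x dx = -8;  ∫_0^1 4 dx = 4.
  Sum: 16/3 − 8 + 4 = 4/3.
Adding: ||u||_{H^1}^2 = 82/15 + 4/3 = 34/5.


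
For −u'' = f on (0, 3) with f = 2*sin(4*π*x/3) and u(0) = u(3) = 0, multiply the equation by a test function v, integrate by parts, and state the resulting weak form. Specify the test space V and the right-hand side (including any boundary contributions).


V = H^1_0(0, 3) (so v(0) = v(3) = 0); weak form: ∫_0^3 u'v' dx = ∫_0^3 (2*sin(4*π*x/3)) v dx for all v ∈ V.

Multiply both sides by a test function v and integrate from 0 to 3:
  ∫_0^3 −u''(x) v(x) dx = ∫_0^3 f(x) v(x) dx.
Integrate the LHS by parts once:
  ∫_0^3 −u'' v dx = −[u'(x) v(x)]_0^3 + ∫_0^3 u'(x) v'(x) dx.
Thus ∫_0^3 u'(x) v'(x) dx = ∫_0^3 f(x) v(x) dx + [u'(x) v(x)]_0^3.
Choose V so that boundary terms are either known or forced to vanish.
u is Dirichlet: u(0) = u(3) = 0. Let V = H^1_0(0, 3); then v(0) = v(3) = 0, and [u' v]_0^3 = 0.
Weak formulation: find u (satisfying any essential BC) such that ∫_0^3 u'(x) v'(x) dx = ∫_0^3 f v dx for all v ∈ V.
Substituting f(x) = 2*sin(4*π*x/3), the right-hand side is ∫_0^3 (2*sin(4*π*x/3)) v dx.


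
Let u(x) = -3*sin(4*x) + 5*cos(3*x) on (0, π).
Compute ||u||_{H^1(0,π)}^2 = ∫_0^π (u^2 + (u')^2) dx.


||u||_{H^1(0,π)}^2 = -2400/7 + 403*π/2

u'(x) = -15*sin(3*x) - 12*cos(4*x).
Expand u² and (u')² and integrate term by term on (0, π), using: for integers n ≥ 1, ∫_0^π sin²(nx) dx = ∫_0^π cos²(nx) dx = π/2; for n ≠ n', ∫_0^π sin(nx)sin(n'x) dx = ∫_0^π cos(nx)cos(n'x) dx = 0; and by product-to-sum, ∫_0^π sin(nx)cos(n'x) dx = ½∫_0^π [sin((n+n')x) + sin((n−n')x)] dx, which is 0 when n+n' is even and 2n/(n²−n'²) when n+n' is odd (it need not vanish on (0, π)).
  u² squared terms: (-3)²·∫sin(4x)² dx = 9·π/2 = 9*π/2;  (5)²·∫cos(3x)² dx = 25·π/2 = 25*π/2.
  u² cross terms: 2·(-3)·(5)·∫sin(4x)·cos(3x) dx = -30·(8/7) = -240/7.
  So ∫_0^π u² dx = 9*π/2 + 25*π/2 − 240/7 = -240/7 + 17*π.
  (u')² squared terms: (-15)²·∫sin(3x)² dx = 225·π/2 = 225*π/2;  (-12)²·∫cos(4x)² dx = 144·π/2 = 72*π.
  (u')² cross terms: 2·(-15)·(-12)·∫sin(3x)·cos(4x) dx = 360·(-6/7) = -2160/7.
  So ∫_0^π (u')² dx = 225*π/2 + 72*π − 2160/7 = -2160/7 + 369*π/2.
||u||_{H^1}^2 = (-240/7 + 17*π) + (-2160/7 + 369*π/2) = -2400/7 + 403*π/2.


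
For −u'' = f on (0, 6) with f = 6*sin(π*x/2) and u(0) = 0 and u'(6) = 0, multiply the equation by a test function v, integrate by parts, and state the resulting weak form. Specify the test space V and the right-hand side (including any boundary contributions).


V = {v ∈ H^1(0, 6) : v(0) = 0} (test functions vanish at x = 0 where u is specified); weak form: ∫_0^6 u'v' dx = ∫_0^6 (6*sin(π*x/2)) v dx for all v ∈ V.

Multiply both sides by a test function v and integrate from 0 to 6:
  ∫_0^6 −u''(x) v(x) dx = ∫_0^6 f(x) v(x) dx.
Integrate the LHS by parts once:
  ∫_0^6 −u'' v dx = −[u'(x) v(x)]_0^6 + ∫_0^6 u'(x) v'(x) dx.
Thus ∫_0^6 u'(x) v'(x) dx = ∫_0^6 f(x) v(x) dx + [u'(x) v(x)]_0^6.
Choose V so that boundary terms are either known or forced to vanish.
Mixed BC: u(0) = 0 (Dirichlet) and u'(6) = 0 (Neumann). Define V = {v ∈ H^1(0, 6) : v(0) = 0}. Then [u' v]_0^6 = u'(6)·v(6) − u'(0)·0 = 0.
Weak formulation: find u (satisfying any essential BC) such that ∫_0^6 u'(x) v'(x) dx = ∫_0^6 f v dx for all v ∈ V (Dirichlet at 0 absorbed into V; the Neumann datum at x = 6 is zero, so no boundary term remains).
Substituting f(x) = 6*sin(π*x/2), the right-hand side is ∫_0^6 (6*sin(π*x/2)) v dx.


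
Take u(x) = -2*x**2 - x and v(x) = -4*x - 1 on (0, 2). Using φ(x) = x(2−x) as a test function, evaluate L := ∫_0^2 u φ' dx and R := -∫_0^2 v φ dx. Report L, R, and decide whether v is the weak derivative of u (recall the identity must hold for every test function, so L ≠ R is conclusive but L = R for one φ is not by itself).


LHS = 20/3, RHS = 20/3. Yes, v = u' weakly.

u(x) = -2*x**2 - x, classical derivative u'(x) = -4*x - 1.
φ(x) = x(2−x), so φ'(x) = 2 - 2*x.
Note φ(0) = φ(2) = 0, so the boundary term u·φ vanishes.
LHS = ∫_0^2 u(x) φ'(x) dx = ∫_0^2 (4*x^3 - 2*x^2 - 2*x) dx. Term by term:
  ∫_0^2 4*x^3 dx = 16;  ∫_0^2 -2*x^2 dx = -16/3;  ∫_0^2 -2*x dx = -4.
Sum: 16 − 16/3 − 4 = 20/3.
So LHS = 20/3.
∫_0^2 v(x) φ(x) dx = ∫_0^2 (4*x^3 - 7*x^2 - 2*x) dx. Term by term:
  ∫_0^2 4*x^3 dx = 16;  ∫_0^2 -7*x^2 dx = -56/3;  ∫_0^2 -2*x dx = -4.
Sum: 16 − 56/3 − 4 = -20/3.
So RHS = -∫_0^2 v(x) φ(x) dx = 20/3.
LHS = RHS, so the identity holds for this test φ.
Moreover u is smooth here and v(x) = u'(x) = -4*x - 1 pointwise, so the identity holds for every test function. Hence v is the weak derivative of u.


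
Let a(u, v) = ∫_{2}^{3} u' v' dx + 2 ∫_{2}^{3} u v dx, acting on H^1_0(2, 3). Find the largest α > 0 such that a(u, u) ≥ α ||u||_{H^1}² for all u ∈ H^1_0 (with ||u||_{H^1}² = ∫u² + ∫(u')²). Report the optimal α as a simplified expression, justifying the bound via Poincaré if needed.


α = 1

Coercivity of a(·,·) on H^1_0(2, 3) means a(u, u) ≥ α ||u||_{H^1}² for every u ∈ H^1_0.
The interval has length L = 1, and Poincaré/coercivity depend only on L. Here a(u, u) = ∫(u')² + (2)·∫u².
Here c = 2 ≥ 1, so a(u,u) = ∫(u')² + c∫u² ≥ ∫(u')² + ∫u² = ||u||_{H^1}², i.e. α = 1 works. No larger α is possible: a(u,u) ≥ α||u||_{H^1}² means (1−α)∫(u')² ≥ (α−c)∫u², and for the modes u_n = sin(nπ(x−x₀)/L) (x₀ the left endpoint) one has ∫u_n²/∫(u_n')² = (L/(nπ))² → 0, so a(u_n,u_n)/||u_n||_{H^1}² → 1. Hence the optimal constant is α = 1.
Therefore α = 1.


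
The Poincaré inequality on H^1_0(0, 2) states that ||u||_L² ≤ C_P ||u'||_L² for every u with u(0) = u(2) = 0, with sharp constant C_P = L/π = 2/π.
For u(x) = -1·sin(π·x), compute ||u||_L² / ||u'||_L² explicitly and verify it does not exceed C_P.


||u||_L² / ||u'||_L² = 1/π < C_P = 2/π.

u(x) = -1·sin(π·x), so u'(x) = -π*cos(π*x).
Writing u(x) = A·sin(kπx/L) with A = -1 and k = 2, use ∫_0^L sin²(kπx/L) dx = L/2 and ∫_0^L cos²(kπx/L) dx = L/2.
u² = 1·sin²(π·x) and (u')² = π^2·cos²(π·x), and each of sin², cos² integrates to L/2 = 1 over (0, 2).
∫_0^2 u² dx = 1, so ||u||_L² = 1.
∫_0^2 (u')² dx = π^2, so ||u'||_L² = π.
Ratio ||u||_L² / ||u'||_L² = 1/π.
Sharp Poincaré constant on H^1_0(0, 2) is C_P = L/π = 2/π, achieved by sin(π/2·x).
This is the k = 2 harmonic; the ratio L/(kπ) is strictly less than C_P = L/π, consistent with the sharp inequality ||u||_L² ≤ C_P ||u'||_L².


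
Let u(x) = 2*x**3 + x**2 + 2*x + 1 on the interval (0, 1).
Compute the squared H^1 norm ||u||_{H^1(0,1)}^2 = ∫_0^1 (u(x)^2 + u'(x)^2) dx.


||u||_{H^1}^2 = 284/7

The H^1 norm (squared) on an interval (0, L) is
  ||u||_{H^1}^2 = ∫_0^L u(x)^2 dx + ∫_0^L u'(x)^2 dx.
Compute u'(x) = 6*x**2 + 2*x + 2.
Then u(x)^2 = 4*x**6 + 4*x**5 + 9*x**4 + 8*x**3 + 6*x**2 + 4*x + 1 and u'(x)^2 = 36*x**4 + 24*x**3 + 28*x**2 + 8*x + 4.
Integrate each monomial from 0 to 1 using ∫_0^1 c·x^n dx = c·1^(n+1)/(n+1):
  ∫_0^1 u(x)^2 dx = ∫_0^1 (4*x^6 + 4*x^5 + 9*x^4 + 8*x^3 + 6*x^2 + 4*x + 1) dx. Term by term:
    ∫_0^1 4*x^6 dx = 4/7;  ∫_0^1 4*x^5 dx = 2/3;  ∫_0^1 9*x^4 dx = 9/5;
    ∫_0^1 8*x^3 dx = 2;  ∫_0^1 6*x^2 dx = 2;  ∫_0^1 4*x dx = 2;
    ∫_0^1 1 dx = 1.
  Sum: 4/7 + 2/3 + 9/5 + 2 + 2 + 2 + 1 = 1054/105.
  ∫_0^1 u'(x)^2 dx = ∫_0^1 (36*x^4 + 24*x^3 + 28*x^2 + 8*x + 4) dx. Term by term:
    ∫_0^1 36*x^4 dx = 36/5;  ∫_0^1 24*x^3 dx = 6;  ∫_0^1 28*x^2 dx = 28/3;
    ∫_0^1 8*x dx = 4;  ∫_0^1 4 dx = 4.
  Sum: 36/5 + 6 + 28/3 + 4 + 4 = 458/15.
Adding: ||u||_{H^1}^2 = 1054/105 + 458/15 = 284/7.


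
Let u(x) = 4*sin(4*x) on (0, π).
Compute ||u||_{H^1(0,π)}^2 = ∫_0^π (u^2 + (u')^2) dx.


||u||_{H^1(0,π)}^2 = 136*π

u'(x) = 16*cos(4*x).
Expand u² and (u')² and integrate term by term on (0, π), using: for integers n ≥ 1, ∫_0^π sin²(nx) dx = ∫_0^π cos²(nx) dx = π/2; for n ≠ n', ∫_0^π sin(nx)sin(n'x) dx = ∫_0^π cos(nx)cos(n'x) dx = 0; and by product-to-sum, ∫_0^π sin(nx)cos(n'x) dx = ½∫_0^π [sin((n+n')x) + sin((n−n')x)] dx, which is 0 when n+n' is even and 2n/(n²−n'²) when n+n' is odd (it need not vanish on (0, π)).
  u² squared terms: (4)²·∫sin(4x)² dx = 16·π/2 = 8*π.
  So ∫_0^π u² dx = 8*π.
  (u')² squared terms: (16)²·∫cos(4x)² dx = 256·π/2 = 128*π.
  So ∫_0^π (u')² dx = 128*π.
||u||_{H^1}^2 = (8*π) + (128*π) = 136*π.


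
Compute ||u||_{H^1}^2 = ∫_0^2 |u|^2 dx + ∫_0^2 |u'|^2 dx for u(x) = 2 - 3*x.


||u||_{H^1}^2 = 26

The H^1 norm (squared) on an interval (0, L) is
  ||u||_{H^1}^2 = ∫_0^L u(x)^2 dx + ∫_0^L u'(x)^2 dx.
Compute u'(x) = -3.
Then u(x)^2 = 9*x**2 - 12*x + 4 and u'(x)^2 = 9.
Integrate each monomial from 0 to 2 using ∫_0^2 c·x^n dx = c·2^(n+1)/(n+1):
  ∫_0^2 u(x)^2 dx = ∫_0^2 (9*x^2 - 12*x + 4) dx. Term by term:
    ∫_0^2 9*x^2 dx = 24;  ∫_0^2 -12*x dx = -24;  ∫_0^2 4 dx = 8.
  Sum: 24 − 24 + 8 = 8.
  ∫_0^2 u'(x)^2 dx = ∫_0^2 (9) dx. Term by term:
    ∫_0^2 9 dx = 18.
Adding: ||u||_{H^1}^2 = 8 + 18 = 26.


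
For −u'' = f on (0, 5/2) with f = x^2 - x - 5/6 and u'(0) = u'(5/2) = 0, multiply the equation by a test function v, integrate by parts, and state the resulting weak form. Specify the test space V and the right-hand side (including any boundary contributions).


V = H^1(0, 5/2) (no boundary constraint on v; u is determined up to an additive constant); weak form: ∫_0^5/2 u'v' dx = ∫_0^5/2 (x^2 - x - 5/6) v dx for all v ∈ V.

Multiply both sides by a test function v and integrate from 0 to 5/2:
  ∫_0^5/2 −u''(x) v(x) dx = ∫_0^5/2 f(x) v(x) dx.
Integrate the LHS by parts once:
  ∫_0^5/2 −u'' v dx = −[u'(x) v(x)]_0^5/2 + ∫_0^5/2 u'(x) v'(x) dx.
Thus ∫_0^5/2 u'(x) v'(x) dx = ∫_0^5/2 f(x) v(x) dx + [u'(x) v(x)]_0^5/2.
Choose V so that boundary terms are either known or forced to vanish.
u has homogeneous Neumann: u'(0) = u'(5/2) = 0. So [u' v]_0^5/2 = 0·v(5/2) − 0·v(0) = 0 for any v; take V = H^1(0, 5/2).
Weak formulation: find u (satisfying any essential BC) such that ∫_0^5/2 u'(x) v'(x) dx = ∫_0^5/2 f v dx for all v ∈ V (homogeneous Neumann, so boundary terms vanish).
Substituting f(x) = x^2 - x - 5/6, the right-hand side is ∫_0^5/2 (x^2 - x - 5/6) v dx.
Compatibility check (pure Neumann): taking v ≡ 1 ∈ V gives 0 = ∫_0^5/2 f dx + (0) − (0), i.e. ∫_0^5/2 f dx must equal u'(0) − u'(5/2) = 0. Indeed ∫_0^5/2 (x^2 - x - 5/6) dx = 0, so the data are compatible. The solution is then unique only up to an additive constant (fix it e.g. by requiring ∫_0^5/2 u dx = 0).


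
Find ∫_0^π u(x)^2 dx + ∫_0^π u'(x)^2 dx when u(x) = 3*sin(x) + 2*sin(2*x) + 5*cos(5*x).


||u||_{H^1(0,π)}^2 = -2080/21 + 344*π

u'(x) = -25*sin(5*x) + 3*cos(x) + 4*cos(2*x).
Expand u² and (u')² and integrate term by term on (0, π), using: for integers n ≥ 1, ∫_0^π sin²(nx) dx = ∫_0^π cos²(nx) dx = π/2; for n ≠ n', ∫_0^π sin(nx)sin(n'x) dx = ∫_0^π cos(nx)cos(n'x) dx = 0; and by product-to-sum, ∫_0^π sin(nx)cos(n'x) dx = ½∫_0^π [sin((n+n')x) + sin((n−n')x)] dx, which is 0 when n+n' is even and 2n/(n²−n'²) when n+n' is odd (it need not vanish on (0, π)).
  u² squared terms: (2)²·∫sin(2x)² dx = 4·π/2 = 2*π;  (3)²·∫sin(x)² dx = 9·π/2 = 9*π/2;  (5)²·∫cos(5x)² dx = 25·π/2 = 25*π/2.
  u² cross terms: 2·(2)·(3)·∫sin(2x)·sin(x) dx = 12·(0) = 0;  2·(2)·(5)·∫sin(2x)·cos(5x) dx = 20·(-4/21) = -80/21;  2·(3)·(5)·∫sin(x)·cos(5x) dx = 30·(0) = 0.
  So ∫_0^π u² dx = 2*π + 9*π/2 + 25*π/2 + 0 − 80/21 + 0 = -80/21 + 19*π.
  (u')² squared terms: (-25)²·∫sin(5x)² dx = 625·π/2 = 625*π/2;  (3)²·∫cos(x)² dx = 9·π/2 = 9*π/2;  (4)²·∫cos(2x)² dx = 16·π/2 = 8*π.
  (u')² cross terms: 2·(-25)·(3)·∫sin(5x)·cos(x) dx = -150·(0) = 0;  2·(-25)·(4)·∫sin(5x)·cos(2x) dx = -200·(10/21) = -2000/21;  2·(3)·(4)·∫cos(x)·cos(2x) dx = 24·(0) = 0.
  So ∫_0^π (u')² dx = 625*π/2 + 9*π/2 + 8*π + 0 − 2000/21 + 0 = -2000/21 + 325*π.
||u||_{H^1}^2 = (-80/21 + 19*π) + (-2000/21 + 325*π) = -2080/21 + 344*π.


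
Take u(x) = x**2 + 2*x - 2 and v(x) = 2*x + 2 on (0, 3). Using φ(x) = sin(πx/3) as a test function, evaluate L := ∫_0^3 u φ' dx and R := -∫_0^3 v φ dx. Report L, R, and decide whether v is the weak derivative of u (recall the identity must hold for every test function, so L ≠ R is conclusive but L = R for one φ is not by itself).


LHS = -30/π, RHS = -30/π. Yes, v = u' weakly.

u(x) = x**2 + 2*x - 2, classical derivative u'(x) = 2*x + 2.
φ(x) = sin(πx/3), so φ'(x) = π*cos(π*x/3)/3.
Note φ(0) = φ(3) = 0, so the boundary term u·φ vanishes.
LHS = ∫_0^3 u(x) φ'(x) dx = ∫_0^3 (π*x^2*cos(π*x/3)/3 + 2*π*x*cos(π*x/3)/3 - 2*π*cos(π*x/3)/3) dx. Term by term:
  ∫_0^3 -2*π*cos(π*x/3)/3 dx = 0;  ∫_0^3 π*x^2*cos(π*x/3)/3 dx = -18/π;  ∫_0^3 2*π*x*cos(π*x/3)/3 dx = -12/π.
Sum: 0 − 18/π − 12/π = -30/π.
So LHS = -30/π.
∫_0^3 v(x) φ(x) dx = ∫_0^3 (2*x*sin(π*x/3) + 2*sin(π*x/3)) dx. Term by term:
  ∫_0^3 2*sin(π*x/3) dx = 12/π;  ∫_0^3 2*x*sin(π*x/3) dx = 18/π.
Sum: 12/π + 18/π = 30/π.
So RHS = -∫_0^3 v(x) φ(x) dx = -30/π.
LHS = RHS, so the identity holds for this test φ.
Moreover u is smooth here and v(x) = u'(x) = 2*x + 2 pointwise, so the identity holds for every test function. Hence v is the weak derivative of u.


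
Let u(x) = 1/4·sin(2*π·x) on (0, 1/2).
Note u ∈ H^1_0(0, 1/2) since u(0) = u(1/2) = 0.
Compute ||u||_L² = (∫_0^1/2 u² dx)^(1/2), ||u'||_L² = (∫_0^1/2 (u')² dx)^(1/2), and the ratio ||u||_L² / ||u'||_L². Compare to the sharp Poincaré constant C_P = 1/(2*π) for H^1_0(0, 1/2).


||u||_L² / ||u'||_L² = 1/(2*π) = C_P.

u(x) = 1/4·sin(2*π·x), so u'(x) = π*cos(2*π*x)/2.
Writing u(x) = A·sin(kπx/L) with A = 1/4 and k = 1, use ∫_0^L sin²(kπx/L) dx = L/2 and ∫_0^L cos²(kπx/L) dx = L/2.
u² = 1/16·sin²(2*π·x) and (u')² = π^2/4·cos²(2*π·x), and each of sin², cos² integrates to L/2 = 1/4 over (0, 1/2).
∫_0^1/2 u² dx = 1/64, so ||u||_L² = 1/8.
∫_0^1/2 (u')² dx = π^2/16, so ||u'||_L² = π/4.
Ratio ||u||_L² / ||u'||_L² = 1/(2*π).
Sharp Poincaré constant on H^1_0(0, 1/2) is C_P = L/π = 1/(2*π), achieved by sin(2*π·x).
This is the k = 1 eigenfunction (up to amplitude), so the ratio equals the sharp Poincaré constant exactly.


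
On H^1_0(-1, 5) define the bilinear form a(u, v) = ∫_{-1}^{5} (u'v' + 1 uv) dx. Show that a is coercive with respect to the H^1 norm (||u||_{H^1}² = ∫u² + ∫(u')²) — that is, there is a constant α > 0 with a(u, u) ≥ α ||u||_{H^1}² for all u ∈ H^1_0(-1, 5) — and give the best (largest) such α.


α = 1

Coercivity of a(·,·) on H^1_0(-1, 5) means a(u, u) ≥ α ||u||_{H^1}² for every u ∈ H^1_0.
The interval has length L = 6, and Poincaré/coercivity depend only on L. Here a(u, u) = ∫(u')² + (1)·∫u².
Here c = 1 ≥ 1, so a(u,u) = ∫(u')² + c∫u² ≥ ∫(u')² + ∫u² = ||u||_{H^1}², i.e. α = 1 works. No larger α is possible: a(u,u) ≥ α||u||_{H^1}² means (1−α)∫(u')² ≥ (α−c)∫u², and for the modes u_n = sin(nπ(x−x₀)/L) (x₀ the left endpoint) one has ∫u_n²/∫(u_n')² = (L/(nπ))² → 0, so a(u_n,u_n)/||u_n||_{H^1}² → 1. Hence the optimal constant is α = 1.
Therefore α = 1.


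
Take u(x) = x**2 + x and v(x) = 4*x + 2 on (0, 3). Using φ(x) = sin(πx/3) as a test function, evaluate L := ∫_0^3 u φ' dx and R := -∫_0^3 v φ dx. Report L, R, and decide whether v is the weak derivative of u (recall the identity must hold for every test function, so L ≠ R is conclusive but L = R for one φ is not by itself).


LHS = -24/π, RHS = -48/π. No, v is not the weak derivative of u.

u(x) = x**2 + x, classical derivative u'(x) = 2*x + 1.
φ(x) = sin(πx/3), so φ'(x) = π*cos(π*x/3)/3.
Note φ(0) = φ(3) = 0, so the boundary term u·φ vanishes.
LHS = ∫_0^3 u(x) φ'(x) dx = ∫_0^3 (π*x^2*cos(π*x/3)/3 + π*x*cos(π*x/3)/3) dx. Term by term:
  ∫_0^3 π*x*cos(π*x/3)/3 dx = -6/π;  ∫_0^3 π*x^2*cos(π*x/3)/3 dx = -18/π.
Sum: -6/π − 18/π = -24/π.
So LHS = -24/π.
∫_0^3 v(x) φ(x) dx = ∫_0^3 (4*x*sin(π*x/3) + 2*sin(π*x/3)) dx. Term by term:
  ∫_0^3 2*sin(π*x/3) dx = 12/π;  ∫_0^3 4*x*sin(π*x/3) dx = 36/π.
Sum: 12/π + 36/π = 48/π.
So RHS = -∫_0^3 v(x) φ(x) dx = -48/π.
LHS − RHS = 24/π ≠ 0, so the identity fails.
(For a valid weak derivative the identity must hold for EVERY test function, in particular this one. The failure shows v is NOT the weak derivative of u.)
Correct weak derivative would be u'(x) = 2*x + 1.


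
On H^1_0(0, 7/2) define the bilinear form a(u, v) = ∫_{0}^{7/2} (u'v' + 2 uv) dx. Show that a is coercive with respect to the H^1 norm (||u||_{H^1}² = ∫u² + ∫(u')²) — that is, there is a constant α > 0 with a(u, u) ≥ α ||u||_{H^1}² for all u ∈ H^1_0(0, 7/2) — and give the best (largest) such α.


α = 1

Coercivity of a(·,·) on H^1_0(0, 7/2) means a(u, u) ≥ α ||u||_{H^1}² for every u ∈ H^1_0.
The interval has length L = 7/2, and Poincaré/coercivity depend only on L. Here a(u, u) = ∫(u')² + (2)·∫u².
Here c = 2 ≥ 1, so a(u,u) = ∫(u')² + c∫u² ≥ ∫(u')² + ∫u² = ||u||_{H^1}², i.e. α = 1 works. No larger α is possible: a(u,u) ≥ α||u||_{H^1}² means (1−α)∫(u')² ≥ (α−c)∫u², and for the modes u_n = sin(nπ(x−x₀)/L) (x₀ the left endpoint) one has ∫u_n²/∫(u_n')² = (L/(nπ))² → 0, so a(u_n,u_n)/||u_n||_{H^1}² → 1. Hence the optimal constant is α = 1.
Therefore α = 1.


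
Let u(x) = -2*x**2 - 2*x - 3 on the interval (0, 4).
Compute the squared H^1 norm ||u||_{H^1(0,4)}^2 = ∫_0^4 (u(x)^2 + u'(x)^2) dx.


||u||_{H^1}^2 = 34348/15

The H^1 norm (squared) on an interval (0, L) is
  ||u||_{H^1}^2 = ∫_0^L u(x)^2 dx + ∫_0^L u'(x)^2 dx.
Compute u'(x) = -4*x - 2.
Then u(x)^2 = 4*x**4 + 8*x**3 + 16*x**2 + 12*x + 9 and u'(x)^2 = 16*x**2 + 16*x + 4.
Integrate each monomial from 0 to 4 using ∫_0^4 c·x^n dx = c·4^(n+1)/(n+1):
  ∫_0^4 u(x)^2 dx = ∫_0^4 (4*x^4 + 8*x^3 + 16*x^2 + 12*x + 9) dx. Term by term:
    ∫_0^4 4*x^4 dx = 4096/5;  ∫_0^4 8*x^3 dx = 512;  ∫_0^4 16*x^2 dx = 1024/3;
    ∫_0^4 12*x dx = 96;  ∫_0^4 9 dx = 36.
  Sum: 4096/5 + 512 + 1024/3 + 96 + 36 = 27068/15.
  ∫_0^4 u'(x)^2 dx = ∫_0^4 (16*x^2 + 16*x + 4) dx. Term by term:
    ∫_0^4 16*x^2 dx = 1024/3;  ∫_0^4 16*x dx = 128;  ∫_0^4 4 dx = 16.
  Sum: 1024/3 + 128 + 16 = 1456/3.
Adding: ||u||_{H^1}^2 = 27068/15 + 1456/3 = 34348/15.


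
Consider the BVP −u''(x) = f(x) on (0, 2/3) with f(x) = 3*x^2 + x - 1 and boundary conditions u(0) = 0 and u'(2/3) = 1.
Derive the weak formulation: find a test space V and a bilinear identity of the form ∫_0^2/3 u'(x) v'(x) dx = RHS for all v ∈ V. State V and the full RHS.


V = {v ∈ H^1(0, 2/3) : v(0) = 0} (test functions vanish at x = 0 where u is specified); weak form: ∫_0^2/3 u'v' dx = ∫_0^2/3 (3*x^2 + x - 1) v dx + v(2/3) for all v ∈ V.

Multiply both sides by a test function v and integrate from 0 to 2/3:
  ∫_0^2/3 −u''(x) v(x) dx = ∫_0^2/3 f(x) v(x) dx.
Integrate the LHS by parts once:
  ∫_0^2/3 −u'' v dx = −[u'(x) v(x)]_0^2/3 + ∫_0^2/3 u'(x) v'(x) dx.
Thus ∫_0^2/3 u'(x) v'(x) dx = ∫_0^2/3 f(x) v(x) dx + [u'(x) v(x)]_0^2/3.
Choose V so that boundary terms are either known or forced to vanish.
Mixed BC: u(0) = 0 (Dirichlet) and u'(2/3) = 1 (Neumann). Define V = {v ∈ H^1(0, 2/3) : v(0) = 0}. Then [u' v]_0^2/3 = u'(2/3)·v(2/3) − u'(0)·0 = v(2/3).
Weak formulation: find u (satisfying any essential BC) such that ∫_0^2/3 u'(x) v'(x) dx = ∫_0^2/3 f v dx + v(2/3) for all v ∈ V (Dirichlet at 0 absorbed into V; Neumann datum at x = 2/3 contributes the boundary term).
Substituting f(x) = 3*x^2 + x - 1, the right-hand side is ∫_0^2/3 (3*x^2 + x - 1) v dx + v(2/3).
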